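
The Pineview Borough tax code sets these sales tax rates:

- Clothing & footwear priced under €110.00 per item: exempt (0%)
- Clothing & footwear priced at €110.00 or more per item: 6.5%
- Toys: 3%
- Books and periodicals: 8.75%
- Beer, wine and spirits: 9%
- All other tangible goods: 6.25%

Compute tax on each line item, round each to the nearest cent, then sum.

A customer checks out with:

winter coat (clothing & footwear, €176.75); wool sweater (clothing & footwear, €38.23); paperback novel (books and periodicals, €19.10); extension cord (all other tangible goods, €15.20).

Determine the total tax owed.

Winter coat €176.75: clothing & footwear, €110.00 or more → 6.5% → €11.49
Wool sweater €38.23: clothing & footwear, under €110.00 → 0% → €0.00
Paperback novel €19.10: books and periodicals → 8.75% → €1.67
Extension cord €15.20: all other tangible goods → 6.25% → €0.95
Total tax = €11.49 + €1.67 + €0.95 = €14.11

€14.11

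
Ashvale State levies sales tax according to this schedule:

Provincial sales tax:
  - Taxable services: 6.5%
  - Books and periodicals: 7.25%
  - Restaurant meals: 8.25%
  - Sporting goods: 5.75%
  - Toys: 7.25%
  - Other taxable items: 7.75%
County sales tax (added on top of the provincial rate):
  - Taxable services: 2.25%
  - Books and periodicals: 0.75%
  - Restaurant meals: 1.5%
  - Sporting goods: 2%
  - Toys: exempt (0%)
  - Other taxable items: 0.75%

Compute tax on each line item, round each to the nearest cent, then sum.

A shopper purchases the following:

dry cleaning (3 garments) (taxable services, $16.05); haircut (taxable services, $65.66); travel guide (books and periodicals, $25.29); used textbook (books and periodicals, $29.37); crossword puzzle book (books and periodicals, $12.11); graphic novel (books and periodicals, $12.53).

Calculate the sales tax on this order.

$13.49

Dry cleaning (3 garments) $16.05: taxable services → 6.5% + 2.25% county = 8.75% → $1.40
Haircut $65.66: taxable services → 6.5% + 2.25% county = 8.75% → $5.75
Travel guide $25.29: books and periodicals → 7.25% + 0.75% county = 8% → $2.02
Used textbook $29.37: books and periodicals → 7.25% + 0.75% county = 8% → $2.35
Crossword puzzle book $12.11: books and periodicals → 7.25% + 0.75% county = 8% → $0.97
Graphic novel $12.53: books and periodicals → 7.25% + 0.75% county = 8% → $1.00
Total tax = $1.40 + $5.75 + $2.02 + $2.35 + $0.97 + $1.00 = $13.49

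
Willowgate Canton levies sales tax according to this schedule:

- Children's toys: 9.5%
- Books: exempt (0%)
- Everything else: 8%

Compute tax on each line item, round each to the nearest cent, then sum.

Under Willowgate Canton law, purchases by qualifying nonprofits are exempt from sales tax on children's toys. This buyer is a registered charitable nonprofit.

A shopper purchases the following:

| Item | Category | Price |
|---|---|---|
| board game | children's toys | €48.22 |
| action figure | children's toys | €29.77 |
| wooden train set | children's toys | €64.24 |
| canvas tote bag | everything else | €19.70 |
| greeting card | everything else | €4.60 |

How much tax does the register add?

Board game €48.22: children's toys, buyer-exempt → 0% → €0.00
Action figure €29.77: children's toys, buyer-exempt → 0% → €0.00
Wooden train set €64.24: children's toys, buyer-exempt → 0% → €0.00
Canvas tote bag €19.70: everything else → 8% → €1.58
Greeting card €4.60: everything else → 8% → €0.37
Total tax = €1.58 + €0.37 = €1.95

€1.95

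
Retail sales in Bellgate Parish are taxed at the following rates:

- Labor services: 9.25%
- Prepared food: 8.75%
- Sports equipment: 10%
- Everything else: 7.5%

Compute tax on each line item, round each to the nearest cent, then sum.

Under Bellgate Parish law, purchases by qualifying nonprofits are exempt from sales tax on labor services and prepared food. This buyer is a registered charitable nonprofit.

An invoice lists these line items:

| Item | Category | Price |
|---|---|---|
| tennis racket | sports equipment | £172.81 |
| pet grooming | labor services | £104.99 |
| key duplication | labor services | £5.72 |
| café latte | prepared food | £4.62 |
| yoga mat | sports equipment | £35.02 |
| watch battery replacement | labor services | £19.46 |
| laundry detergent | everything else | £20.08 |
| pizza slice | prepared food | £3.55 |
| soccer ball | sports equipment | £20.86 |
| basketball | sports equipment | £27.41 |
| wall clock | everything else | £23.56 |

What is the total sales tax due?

Tennis racket £172.81: sports equipment → 10% → £17.28
Pet grooming £104.99: labor services, buyer-exempt → 0% → £0.00
Key duplication £5.72: labor services, buyer-exempt → 0% → £0.00
Café latte £4.62: prepared food, buyer-exempt → 0% → £0.00
Yoga mat £35.02: sports equipment → 10% → £3.50
Watch battery replacement £19.46: labor services, buyer-exempt → 0% → £0.00
Laundry detergent £20.08: everything else → 7.5% → £1.51
Pizza slice £3.55: prepared food, buyer-exempt → 0% → £0.00
Soccer ball £20.86: sports equipment → 10% → £2.09
Basketball £27.41: sports equipment → 10% → £2.74
Wall clock £23.56: everything else → 7.5% → £1.77
Total tax = £17.28 + £3.50 + £1.51 + £2.09 + £2.74 + £1.77 = £28.89

£28.89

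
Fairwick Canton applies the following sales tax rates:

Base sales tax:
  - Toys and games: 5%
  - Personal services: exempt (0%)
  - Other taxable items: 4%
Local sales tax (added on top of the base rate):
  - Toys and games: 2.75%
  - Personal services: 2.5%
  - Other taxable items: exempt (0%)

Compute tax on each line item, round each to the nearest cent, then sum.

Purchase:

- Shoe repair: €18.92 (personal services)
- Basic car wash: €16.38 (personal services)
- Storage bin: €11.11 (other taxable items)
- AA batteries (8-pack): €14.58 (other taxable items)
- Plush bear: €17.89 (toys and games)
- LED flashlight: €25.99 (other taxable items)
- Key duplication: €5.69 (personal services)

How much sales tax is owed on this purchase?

€4.47

Shoe repair €18.92: personal services → 0% + 2.5% local = 2.5% → €0.47
Basic car wash €16.38: personal services → 0% + 2.5% local = 2.5% → €0.41
Storage bin €11.11: other taxable items → 4% + 0% local = 4% → €0.44
AA batteries (8-pack) €14.58: other taxable items → 4% + 0% local = 4% → €0.58
Plush bear €17.89: toys and games → 5% + 2.75% local = 7.75% → €1.39
LED flashlight €25.99: other taxable items → 4% + 0% local = 4% → €1.04
Key duplication €5.69: personal services → 0% + 2.5% local = 2.5% → €0.14
Total tax = €0.47 + €0.41 + €0.44 + €0.58 + €1.39 + €1.04 + €0.14 = €4.47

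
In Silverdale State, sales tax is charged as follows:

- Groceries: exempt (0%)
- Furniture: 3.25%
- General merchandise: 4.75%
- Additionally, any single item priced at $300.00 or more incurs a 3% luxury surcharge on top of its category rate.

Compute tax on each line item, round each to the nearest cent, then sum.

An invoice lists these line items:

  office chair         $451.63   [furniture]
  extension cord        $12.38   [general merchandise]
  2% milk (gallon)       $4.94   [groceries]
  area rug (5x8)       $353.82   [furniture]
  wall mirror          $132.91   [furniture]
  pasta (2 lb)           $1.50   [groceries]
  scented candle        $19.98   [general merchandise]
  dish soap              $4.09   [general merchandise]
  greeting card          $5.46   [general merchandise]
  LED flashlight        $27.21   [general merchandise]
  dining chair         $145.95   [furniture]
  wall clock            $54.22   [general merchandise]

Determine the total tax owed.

$65.26

Office chair $451.63: furniture → 3.25% + 3% surcharge = 6.25% → $28.23
Extension cord $12.38: general merchandise → 4.75% → $0.59
2% milk (gallon) $4.94: groceries → 0% → $0.00
Area rug (5x8) $353.82: furniture → 3.25% + 3% surcharge = 6.25% → $22.11
Wall mirror $132.91: furniture → 3.25% → $4.32
Pasta (2 lb) $1.50: groceries → 0% → $0.00
Scented candle $19.98: general merchandise → 4.75% → $0.95
Dish soap $4.09: general merchandise → 4.75% → $0.19
Greeting card $5.46: general merchandise → 4.75% → $0.26
LED flashlight $27.21: general merchandise → 4.75% → $1.29
Dining chair $145.95: furniture → 3.25% → $4.74
Wall clock $54.22: general merchandise → 4.75% → $2.58
Total tax = $28.23 + $0.59 + $22.11 + $4.32 + $0.95 + $0.19 + $0.26 + $1.29 + $4.74 + $2.58 = $65.26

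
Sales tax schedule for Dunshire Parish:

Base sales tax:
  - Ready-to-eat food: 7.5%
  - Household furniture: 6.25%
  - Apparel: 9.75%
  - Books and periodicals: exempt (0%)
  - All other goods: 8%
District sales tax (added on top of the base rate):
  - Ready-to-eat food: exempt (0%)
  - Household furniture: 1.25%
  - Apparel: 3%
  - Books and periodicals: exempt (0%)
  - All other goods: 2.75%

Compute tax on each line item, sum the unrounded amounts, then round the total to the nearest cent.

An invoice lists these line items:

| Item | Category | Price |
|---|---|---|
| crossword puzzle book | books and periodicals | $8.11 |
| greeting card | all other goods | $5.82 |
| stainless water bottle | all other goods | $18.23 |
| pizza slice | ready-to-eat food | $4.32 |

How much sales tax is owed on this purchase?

$2.91

Crossword puzzle book $8.11: books and periodicals → 0% + 0% district = 0% → $0.00
Greeting card $5.82: all other goods → 8% + 2.75% district = 10.75% → $0.62565
Stainless water bottle $18.23: all other goods → 8% + 2.75% district = 10.75% → $1.959725
Pizza slice $4.32: ready-to-eat food → 7.5% + 0% district = 7.5% → $0.324
Unrounded tax sum = $2.909375 → $2.91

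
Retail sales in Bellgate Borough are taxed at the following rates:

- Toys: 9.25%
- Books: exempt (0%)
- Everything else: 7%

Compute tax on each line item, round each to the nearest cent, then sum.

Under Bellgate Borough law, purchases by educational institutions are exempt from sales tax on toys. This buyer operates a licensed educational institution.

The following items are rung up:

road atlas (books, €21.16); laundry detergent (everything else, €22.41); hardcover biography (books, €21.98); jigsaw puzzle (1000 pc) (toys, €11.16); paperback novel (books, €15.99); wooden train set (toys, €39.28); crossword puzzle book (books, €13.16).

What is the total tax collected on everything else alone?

Laundry detergent €22.41: everything else → 7% → €1.57
Tax on everything else = €1.57

€1.57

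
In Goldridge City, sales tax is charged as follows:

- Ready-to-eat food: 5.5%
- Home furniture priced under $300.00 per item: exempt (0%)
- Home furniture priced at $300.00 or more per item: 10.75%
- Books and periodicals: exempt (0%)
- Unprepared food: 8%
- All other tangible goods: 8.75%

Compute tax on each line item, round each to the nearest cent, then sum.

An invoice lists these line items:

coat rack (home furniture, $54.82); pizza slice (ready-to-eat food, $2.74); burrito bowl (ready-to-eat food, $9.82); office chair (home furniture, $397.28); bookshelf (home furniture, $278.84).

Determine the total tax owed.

Coat rack $54.82: home furniture, under $300.00 → 0% → $0.00
Pizza slice $2.74: ready-to-eat food → 5.5% → $0.15
Burrito bowl $9.82: ready-to-eat food → 5.5% → $0.54
Office chair $397.28: home furniture, $300.00 or more → 10.75% → $42.71
Bookshelf $278.84: home furniture, under $300.00 → 0% → $0.00
Total tax = $0.15 + $0.54 + $42.71 = $43.40

$43.40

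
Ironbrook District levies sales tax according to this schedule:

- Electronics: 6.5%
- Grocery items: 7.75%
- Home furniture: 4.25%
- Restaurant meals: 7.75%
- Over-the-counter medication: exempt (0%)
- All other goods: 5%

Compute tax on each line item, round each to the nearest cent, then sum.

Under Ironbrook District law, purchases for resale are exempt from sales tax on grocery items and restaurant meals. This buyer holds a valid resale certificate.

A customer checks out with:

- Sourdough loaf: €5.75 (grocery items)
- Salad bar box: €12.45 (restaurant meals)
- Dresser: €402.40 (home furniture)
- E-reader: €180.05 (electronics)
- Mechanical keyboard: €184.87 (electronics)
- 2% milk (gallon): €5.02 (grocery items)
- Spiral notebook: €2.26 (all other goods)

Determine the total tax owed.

€40.93

Sourdough loaf €5.75: grocery items, buyer-exempt → 0% → €0.00
Salad bar box €12.45: restaurant meals, buyer-exempt → 0% → €0.00
Dresser €402.40: home furniture → 4.25% → €17.10
E-reader €180.05: electronics → 6.5% → €11.70
Mechanical keyboard €184.87: electronics → 6.5% → €12.02
2% milk (gallon) €5.02: grocery items, buyer-exempt → 0% → €0.00
Spiral notebook €2.26: all other goods → 5% → €0.11
Total tax = €17.10 + €11.70 + €12.02 + €0.11 = €40.93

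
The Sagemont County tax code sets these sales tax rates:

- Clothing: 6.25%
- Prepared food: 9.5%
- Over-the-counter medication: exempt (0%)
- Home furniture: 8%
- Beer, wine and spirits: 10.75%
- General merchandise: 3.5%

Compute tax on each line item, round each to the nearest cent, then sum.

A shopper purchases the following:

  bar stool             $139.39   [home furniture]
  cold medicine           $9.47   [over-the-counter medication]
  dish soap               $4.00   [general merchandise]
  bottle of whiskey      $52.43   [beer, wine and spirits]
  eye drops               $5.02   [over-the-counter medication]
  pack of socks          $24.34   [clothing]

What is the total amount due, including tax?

$253.10

Bar stool $139.39: home furniture → 8% → $11.15
Cold medicine $9.47: over-the-counter medication → 0% → $0.00
Dish soap $4.00: general merchandise → 3.5% → $0.14
Bottle of whiskey $52.43: beer, wine and spirits → 10.75% → $5.64
Eye drops $5.02: over-the-counter medication → 0% → $0.00
Pack of socks $24.34: clothing → 6.25% → $1.52
Subtotal = $234.65; tax = $18.45; total due = $253.10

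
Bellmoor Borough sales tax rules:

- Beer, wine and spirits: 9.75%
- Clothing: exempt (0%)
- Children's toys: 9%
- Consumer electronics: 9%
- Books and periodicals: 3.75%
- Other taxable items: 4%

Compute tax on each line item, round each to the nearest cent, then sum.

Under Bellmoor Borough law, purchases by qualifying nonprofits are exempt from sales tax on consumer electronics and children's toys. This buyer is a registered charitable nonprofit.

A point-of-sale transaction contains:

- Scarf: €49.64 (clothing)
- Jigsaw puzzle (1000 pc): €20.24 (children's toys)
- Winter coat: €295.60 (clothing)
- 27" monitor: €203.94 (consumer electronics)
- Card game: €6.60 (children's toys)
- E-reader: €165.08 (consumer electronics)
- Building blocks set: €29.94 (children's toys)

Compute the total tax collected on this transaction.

Scarf €49.64: clothing → 0% → €0.00
Jigsaw puzzle (1000 pc) €20.24: children's toys, buyer-exempt → 0% → €0.00
Winter coat €295.60: clothing → 0% → €0.00
27" monitor €203.94: consumer electronics, buyer-exempt → 0% → €0.00
Card game €6.60: children's toys, buyer-exempt → 0% → €0.00
E-reader €165.08: consumer electronics, buyer-exempt → 0% → €0.00
Building blocks set €29.94: children's toys, buyer-exempt → 0% → €0.00
Total tax = €0.00

€0.00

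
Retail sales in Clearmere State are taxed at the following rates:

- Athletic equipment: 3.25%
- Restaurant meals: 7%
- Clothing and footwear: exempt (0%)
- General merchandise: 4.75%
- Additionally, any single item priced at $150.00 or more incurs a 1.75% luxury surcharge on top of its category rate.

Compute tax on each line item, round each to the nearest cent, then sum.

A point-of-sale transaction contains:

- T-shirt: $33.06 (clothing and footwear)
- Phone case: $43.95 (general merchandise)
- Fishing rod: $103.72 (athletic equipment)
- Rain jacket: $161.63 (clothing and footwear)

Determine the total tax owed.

$8.29

T-shirt $33.06: clothing and footwear → 0% → $0.00
Phone case $43.95: general merchandise → 4.75% → $2.09
Fishing rod $103.72: athletic equipment → 3.25% → $3.37
Rain jacket $161.63: clothing and footwear → 0% + 1.75% surcharge = 1.75% → $2.83
Total tax = $2.09 + $3.37 + $2.83 = $8.29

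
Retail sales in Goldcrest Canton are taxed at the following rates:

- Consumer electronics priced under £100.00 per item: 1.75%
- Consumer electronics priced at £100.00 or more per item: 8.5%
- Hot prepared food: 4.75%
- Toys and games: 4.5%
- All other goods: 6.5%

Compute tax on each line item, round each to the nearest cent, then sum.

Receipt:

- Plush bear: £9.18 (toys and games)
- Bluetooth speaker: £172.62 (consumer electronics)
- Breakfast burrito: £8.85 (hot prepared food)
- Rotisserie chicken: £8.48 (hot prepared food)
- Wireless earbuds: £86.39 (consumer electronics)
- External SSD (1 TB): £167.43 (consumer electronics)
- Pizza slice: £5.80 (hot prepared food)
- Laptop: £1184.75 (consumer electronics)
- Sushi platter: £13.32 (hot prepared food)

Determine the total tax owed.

£133.25

Plush bear £9.18: toys and games → 4.5% → £0.41
Bluetooth speaker £172.62: consumer electronics, £100.00 or more → 8.5% → £14.67
Breakfast burrito £8.85: hot prepared food → 4.75% → £0.42
Rotisserie chicken £8.48: hot prepared food → 4.75% → £0.40
Wireless earbuds £86.39: consumer electronics, under £100.00 → 1.75% → £1.51
External SSD (1 TB) £167.43: consumer electronics, £100.00 or more → 8.5% → £14.23
Pizza slice £5.80: hot prepared food → 4.75% → £0.28
Laptop £1184.75: consumer electronics, £100.00 or more → 8.5% → £100.70
Sushi platter £13.32: hot prepared food → 4.75% → £0.63
Total tax = £0.41 + £14.67 + £0.42 + £0.40 + £1.51 + £14.23 + £0.28 + £100.70 + £0.63 = £133.25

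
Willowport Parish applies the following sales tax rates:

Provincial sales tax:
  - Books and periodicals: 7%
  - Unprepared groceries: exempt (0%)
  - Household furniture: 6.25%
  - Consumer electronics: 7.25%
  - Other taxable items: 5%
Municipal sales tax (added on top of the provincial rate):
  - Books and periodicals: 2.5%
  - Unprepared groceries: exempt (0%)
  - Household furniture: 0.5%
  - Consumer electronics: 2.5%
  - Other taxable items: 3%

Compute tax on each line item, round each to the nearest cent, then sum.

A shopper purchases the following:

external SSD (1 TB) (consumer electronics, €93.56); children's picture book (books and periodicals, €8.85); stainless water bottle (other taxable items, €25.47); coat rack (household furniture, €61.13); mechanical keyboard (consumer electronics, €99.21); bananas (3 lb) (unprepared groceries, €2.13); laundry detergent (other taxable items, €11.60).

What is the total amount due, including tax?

External SSD (1 TB) €93.56: consumer electronics → 7.25% + 2.5% municipal = 9.75% → €9.12
Children's picture book €8.85: books and periodicals → 7% + 2.5% municipal = 9.5% → €0.84
Stainless water bottle €25.47: other taxable items → 5% + 3% municipal = 8% → €2.04
Coat rack €61.13: household furniture → 6.25% + 0.5% municipal = 6.75% → €4.13
Mechanical keyboard €99.21: consumer electronics → 7.25% + 2.5% municipal = 9.75% → €9.67
Bananas (3 lb) €2.13: unprepared groceries → 0% + 0% municipal = 0% → €0.00
Laundry detergent €11.60: other taxable items → 5% + 3% municipal = 8% → €0.93
Subtotal = €301.95; tax = €26.73; total due = €328.68

€328.68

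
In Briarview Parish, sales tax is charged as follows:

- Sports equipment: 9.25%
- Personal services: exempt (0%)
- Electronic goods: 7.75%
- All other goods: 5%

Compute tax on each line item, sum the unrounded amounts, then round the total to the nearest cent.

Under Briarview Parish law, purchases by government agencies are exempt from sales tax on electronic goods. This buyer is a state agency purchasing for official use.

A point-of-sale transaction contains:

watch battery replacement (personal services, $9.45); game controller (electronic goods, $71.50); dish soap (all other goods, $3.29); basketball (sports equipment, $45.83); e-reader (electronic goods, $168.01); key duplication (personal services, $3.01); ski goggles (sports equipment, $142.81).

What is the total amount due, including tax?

$461.51

Watch battery replacement $9.45: personal services → 0% → $0.00
Game controller $71.50: electronic goods, buyer-exempt → 0% → $0.00
Dish soap $3.29: all other goods → 5% → $0.1645
Basketball $45.83: sports equipment → 9.25% → $4.239275
E-reader $168.01: electronic goods, buyer-exempt → 0% → $0.00
Key duplication $3.01: personal services → 0% → $0.00
Ski goggles $142.81: sports equipment → 9.25% → $13.209925
Subtotal = $443.90; unrounded tax = $17.6137 → $17.61; total due = $461.51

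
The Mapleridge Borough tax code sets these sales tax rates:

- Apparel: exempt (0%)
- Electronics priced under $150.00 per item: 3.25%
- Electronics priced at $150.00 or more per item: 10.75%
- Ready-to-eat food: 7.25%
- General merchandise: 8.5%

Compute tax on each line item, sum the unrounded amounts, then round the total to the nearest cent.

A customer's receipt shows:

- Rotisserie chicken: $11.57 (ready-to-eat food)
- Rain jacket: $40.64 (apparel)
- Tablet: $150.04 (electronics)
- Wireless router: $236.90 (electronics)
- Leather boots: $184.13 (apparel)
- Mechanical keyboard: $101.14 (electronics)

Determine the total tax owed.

Rotisserie chicken $11.57: ready-to-eat food → 7.25% → $0.838825
Rain jacket $40.64: apparel → 0% → $0.00
Tablet $150.04: electronics, $150.00 or more → 10.75% → $16.1293
Wireless router $236.90: electronics, $150.00 or more → 10.75% → $25.46675
Leather boots $184.13: apparel → 0% → $0.00
Mechanical keyboard $101.14: electronics, under $150.00 → 3.25% → $3.28705
Unrounded tax sum = $45.721925 → $45.72

$45.72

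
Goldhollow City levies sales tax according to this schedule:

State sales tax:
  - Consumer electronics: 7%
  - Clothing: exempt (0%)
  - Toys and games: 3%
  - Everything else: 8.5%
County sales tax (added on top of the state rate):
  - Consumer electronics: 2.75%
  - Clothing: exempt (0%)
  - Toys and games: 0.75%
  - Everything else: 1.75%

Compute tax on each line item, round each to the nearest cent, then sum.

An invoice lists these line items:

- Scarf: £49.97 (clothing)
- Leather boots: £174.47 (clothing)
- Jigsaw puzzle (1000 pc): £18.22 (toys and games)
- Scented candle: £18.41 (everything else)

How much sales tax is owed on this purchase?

Scarf £49.97: clothing → 0% + 0% county = 0% → £0.00
Leather boots £174.47: clothing → 0% + 0% county = 0% → £0.00
Jigsaw puzzle (1000 pc) £18.22: toys and games → 3% + 0.75% county = 3.75% → £0.68
Scented candle £18.41: everything else → 8.5% + 1.75% county = 10.25% → £1.89
Total tax = £0.68 + £1.89 = £2.57

£2.57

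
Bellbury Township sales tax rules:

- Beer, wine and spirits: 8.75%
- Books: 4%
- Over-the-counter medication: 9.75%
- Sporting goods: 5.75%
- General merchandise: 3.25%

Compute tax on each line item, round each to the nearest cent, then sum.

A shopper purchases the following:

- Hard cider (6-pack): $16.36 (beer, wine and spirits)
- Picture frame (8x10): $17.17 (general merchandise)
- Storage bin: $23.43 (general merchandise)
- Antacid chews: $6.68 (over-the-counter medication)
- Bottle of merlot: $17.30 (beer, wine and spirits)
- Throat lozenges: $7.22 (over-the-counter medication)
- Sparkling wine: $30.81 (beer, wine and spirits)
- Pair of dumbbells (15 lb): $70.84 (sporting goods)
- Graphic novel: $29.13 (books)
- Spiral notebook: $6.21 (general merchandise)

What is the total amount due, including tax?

$238.90

Hard cider (6-pack) $16.36: beer, wine and spirits → 8.75% → $1.43
Picture frame (8x10) $17.17: general merchandise → 3.25% → $0.56
Storage bin $23.43: general merchandise → 3.25% → $0.76
Antacid chews $6.68: over-the-counter medication → 9.75% → $0.65
Bottle of merlot $17.30: beer, wine and spirits → 8.75% → $1.51
Throat lozenges $7.22: over-the-counter medication → 9.75% → $0.70
Sparkling wine $30.81: beer, wine and spirits → 8.75% → $2.70
Pair of dumbbells (15 lb) $70.84: sporting goods → 5.75% → $4.07
Graphic novel $29.13: books → 4% → $1.17
Spiral notebook $6.21: general merchandise → 3.25% → $0.20
Subtotal = $225.15; tax = $13.75; total due = $238.90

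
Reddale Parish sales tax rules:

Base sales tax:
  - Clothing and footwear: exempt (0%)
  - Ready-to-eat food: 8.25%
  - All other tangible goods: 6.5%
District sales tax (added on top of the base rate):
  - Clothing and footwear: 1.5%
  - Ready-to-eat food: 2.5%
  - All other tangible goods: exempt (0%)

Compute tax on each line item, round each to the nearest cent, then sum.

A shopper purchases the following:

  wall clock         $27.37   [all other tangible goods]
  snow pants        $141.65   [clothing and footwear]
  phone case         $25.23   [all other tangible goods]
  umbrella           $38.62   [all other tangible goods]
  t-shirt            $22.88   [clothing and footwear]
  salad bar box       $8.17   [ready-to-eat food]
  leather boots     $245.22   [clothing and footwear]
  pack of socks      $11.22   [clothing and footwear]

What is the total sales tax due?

Wall clock $27.37: all other tangible goods → 6.5% + 0% district = 6.5% → $1.78
Snow pants $141.65: clothing and footwear → 0% + 1.5% district = 1.5% → $2.12
Phone case $25.23: all other tangible goods → 6.5% + 0% district = 6.5% → $1.64
Umbrella $38.62: all other tangible goods → 6.5% + 0% district = 6.5% → $2.51
T-shirt $22.88: clothing and footwear → 0% + 1.5% district = 1.5% → $0.34
Salad bar box $8.17: ready-to-eat food → 8.25% + 2.5% district = 10.75% → $0.88
Leather boots $245.22: clothing and footwear → 0% + 1.5% district = 1.5% → $3.68
Pack of socks $11.22: clothing and footwear → 0% + 1.5% district = 1.5% → $0.17
Total tax = $1.78 + $2.12 + $1.64 + $2.51 + $0.34 + $0.88 + $3.68 + $0.17 = $13.12

$13.12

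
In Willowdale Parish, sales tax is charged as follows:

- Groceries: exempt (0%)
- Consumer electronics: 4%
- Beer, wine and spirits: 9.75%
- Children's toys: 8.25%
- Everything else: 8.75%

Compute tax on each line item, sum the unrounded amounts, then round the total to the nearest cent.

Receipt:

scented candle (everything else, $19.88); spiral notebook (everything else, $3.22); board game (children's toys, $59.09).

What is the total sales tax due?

$6.90

Scented candle $19.88: everything else → 8.75% → $1.7395
Spiral notebook $3.22: everything else → 8.75% → $0.28175
Board game $59.09: children's toys → 8.25% → $4.874925
Unrounded tax sum = $6.896175 → $6.90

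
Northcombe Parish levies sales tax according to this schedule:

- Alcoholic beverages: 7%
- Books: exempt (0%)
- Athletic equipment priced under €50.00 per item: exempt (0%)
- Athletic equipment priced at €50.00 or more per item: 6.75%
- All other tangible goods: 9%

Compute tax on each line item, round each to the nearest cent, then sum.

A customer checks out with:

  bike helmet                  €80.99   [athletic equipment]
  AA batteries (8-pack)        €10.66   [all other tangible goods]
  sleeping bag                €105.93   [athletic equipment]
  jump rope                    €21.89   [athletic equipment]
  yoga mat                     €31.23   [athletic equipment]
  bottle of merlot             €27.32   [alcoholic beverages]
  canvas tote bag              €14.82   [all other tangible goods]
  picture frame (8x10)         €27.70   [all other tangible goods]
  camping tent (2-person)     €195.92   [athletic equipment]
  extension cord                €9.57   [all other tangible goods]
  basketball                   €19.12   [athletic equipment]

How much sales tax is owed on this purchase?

Bike helmet €80.99: athletic equipment, €50.00 or more → 6.75% → €5.47
AA batteries (8-pack) €10.66: all other tangible goods → 9% → €0.96
Sleeping bag €105.93: athletic equipment, €50.00 or more → 6.75% → €7.15
Jump rope €21.89: athletic equipment, under €50.00 → 0% → €0.00
Yoga mat €31.23: athletic equipment, under €50.00 → 0% → €0.00
Bottle of merlot €27.32: alcoholic beverages → 7% → €1.91
Canvas tote bag €14.82: all other tangible goods → 9% → €1.33
Picture frame (8x10) €27.70: all other tangible goods → 9% → €2.49
Camping tent (2-person) €195.92: athletic equipment, €50.00 or more → 6.75% → €13.22
Extension cord €9.57: all other tangible goods → 9% → €0.86
Basketball €19.12: athletic equipment, under €50.00 → 0% → €0.00
Total tax = €5.47 + €0.96 + €7.15 + €1.91 + €1.33 + €2.49 + €13.22 + €0.86 = €33.39

€33.39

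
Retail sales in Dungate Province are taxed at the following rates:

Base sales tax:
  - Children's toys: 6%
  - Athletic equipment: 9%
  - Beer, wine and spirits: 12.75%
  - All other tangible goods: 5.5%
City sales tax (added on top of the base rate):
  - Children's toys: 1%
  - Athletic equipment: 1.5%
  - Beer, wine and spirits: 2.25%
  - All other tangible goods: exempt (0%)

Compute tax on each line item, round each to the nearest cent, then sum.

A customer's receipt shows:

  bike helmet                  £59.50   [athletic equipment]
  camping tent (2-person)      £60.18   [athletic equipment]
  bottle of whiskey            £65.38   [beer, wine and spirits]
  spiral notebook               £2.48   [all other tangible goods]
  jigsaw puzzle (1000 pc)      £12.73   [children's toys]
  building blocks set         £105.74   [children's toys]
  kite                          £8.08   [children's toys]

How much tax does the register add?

Bike helmet £59.50: athletic equipment → 9% + 1.5% city = 10.5% → £6.25
Camping tent (2-person) £60.18: athletic equipment → 9% + 1.5% city = 10.5% → £6.32
Bottle of whiskey £65.38: beer, wine and spirits → 12.75% + 2.25% city = 15% → £9.81
Spiral notebook £2.48: all other tangible goods → 5.5% + 0% city = 5.5% → £0.14
Jigsaw puzzle (1000 pc) £12.73: children's toys → 6% + 1% city = 7% → £0.89
Building blocks set £105.74: children's toys → 6% + 1% city = 7% → £7.40
Kite £8.08: children's toys → 6% + 1% city = 7% → £0.57
Total tax = £6.25 + £6.32 + £9.81 + £0.14 + £0.89 + £7.40 + £0.57 = £31.38

£31.38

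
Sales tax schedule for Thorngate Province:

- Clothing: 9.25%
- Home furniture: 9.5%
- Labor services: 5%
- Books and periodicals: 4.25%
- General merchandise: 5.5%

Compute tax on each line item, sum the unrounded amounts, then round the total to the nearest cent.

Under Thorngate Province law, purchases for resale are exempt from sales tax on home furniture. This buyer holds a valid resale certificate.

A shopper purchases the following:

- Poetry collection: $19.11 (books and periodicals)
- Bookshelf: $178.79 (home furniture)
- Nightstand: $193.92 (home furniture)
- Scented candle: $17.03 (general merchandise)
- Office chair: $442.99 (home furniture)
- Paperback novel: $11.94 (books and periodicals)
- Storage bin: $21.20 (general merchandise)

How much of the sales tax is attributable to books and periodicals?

Poetry collection $19.11: books and periodicals → 4.25% → $0.812175
Paperback novel $11.94: books and periodicals → 4.25% → $0.50745
Tax on books and periodicals: unrounded sum = $1.319625 → $1.32

$1.32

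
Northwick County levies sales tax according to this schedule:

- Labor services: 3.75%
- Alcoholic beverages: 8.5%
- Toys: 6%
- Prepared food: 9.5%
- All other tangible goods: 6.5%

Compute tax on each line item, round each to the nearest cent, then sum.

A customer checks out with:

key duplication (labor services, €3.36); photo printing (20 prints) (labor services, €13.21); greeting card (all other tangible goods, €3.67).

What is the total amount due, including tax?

Key duplication €3.36: labor services → 3.75% → €0.13
Photo printing (20 prints) €13.21: labor services → 3.75% → €0.50
Greeting card €3.67: all other tangible goods → 6.5% → €0.24
Subtotal = €20.24; tax = €0.87; total due = €21.11

€21.11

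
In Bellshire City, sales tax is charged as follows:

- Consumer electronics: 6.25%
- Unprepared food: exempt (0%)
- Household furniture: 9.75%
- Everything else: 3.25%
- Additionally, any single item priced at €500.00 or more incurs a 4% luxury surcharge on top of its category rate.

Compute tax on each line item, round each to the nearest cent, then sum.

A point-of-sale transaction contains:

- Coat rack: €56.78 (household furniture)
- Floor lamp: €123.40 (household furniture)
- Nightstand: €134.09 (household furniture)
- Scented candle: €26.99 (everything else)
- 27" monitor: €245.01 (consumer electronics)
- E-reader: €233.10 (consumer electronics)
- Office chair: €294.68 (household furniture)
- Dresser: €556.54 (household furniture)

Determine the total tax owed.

Coat rack €56.78: household furniture → 9.75% → €5.54
Floor lamp €123.40: household furniture → 9.75% → €12.03
Nightstand €134.09: household furniture → 9.75% → €13.07
Scented candle €26.99: everything else → 3.25% → €0.88
27" monitor €245.01: consumer electronics → 6.25% → €15.31
E-reader €233.10: consumer electronics → 6.25% → €14.57
Office chair €294.68: household furniture → 9.75% → €28.73
Dresser €556.54: household furniture → 9.75% + 4% surcharge = 13.75% → €76.52
Total tax = €5.54 + €12.03 + €13.07 + €0.88 + €15.31 + €14.57 + €28.73 + €76.52 = €166.65

€166.65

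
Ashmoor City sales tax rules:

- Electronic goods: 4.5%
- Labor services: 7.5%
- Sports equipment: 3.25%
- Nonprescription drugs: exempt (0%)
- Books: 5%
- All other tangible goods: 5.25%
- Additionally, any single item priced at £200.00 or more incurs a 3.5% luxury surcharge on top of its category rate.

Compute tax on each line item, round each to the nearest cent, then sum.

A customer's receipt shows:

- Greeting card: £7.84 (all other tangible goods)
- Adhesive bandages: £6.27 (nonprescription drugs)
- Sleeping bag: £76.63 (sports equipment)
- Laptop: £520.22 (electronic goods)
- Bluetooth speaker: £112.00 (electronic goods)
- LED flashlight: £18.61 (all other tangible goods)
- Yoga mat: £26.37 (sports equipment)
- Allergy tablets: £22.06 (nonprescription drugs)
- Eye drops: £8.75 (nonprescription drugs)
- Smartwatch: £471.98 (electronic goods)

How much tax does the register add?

£89.16

Greeting card £7.84: all other tangible goods → 5.25% → £0.41
Adhesive bandages £6.27: nonprescription drugs → 0% → £0.00
Sleeping bag £76.63: sports equipment → 3.25% → £2.49
Laptop £520.22: electronic goods → 4.5% + 3.5% surcharge = 8% → £41.62
Bluetooth speaker £112.00: electronic goods → 4.5% → £5.04
LED flashlight £18.61: all other tangible goods → 5.25% → £0.98
Yoga mat £26.37: sports equipment → 3.25% → £0.86
Allergy tablets £22.06: nonprescription drugs → 0% → £0.00
Eye drops £8.75: nonprescription drugs → 0% → £0.00
Smartwatch £471.98: electronic goods → 4.5% + 3.5% surcharge = 8% → £37.76
Total tax = £0.41 + £2.49 + £41.62 + £5.04 + £0.98 + £0.86 + £37.76 = £89.16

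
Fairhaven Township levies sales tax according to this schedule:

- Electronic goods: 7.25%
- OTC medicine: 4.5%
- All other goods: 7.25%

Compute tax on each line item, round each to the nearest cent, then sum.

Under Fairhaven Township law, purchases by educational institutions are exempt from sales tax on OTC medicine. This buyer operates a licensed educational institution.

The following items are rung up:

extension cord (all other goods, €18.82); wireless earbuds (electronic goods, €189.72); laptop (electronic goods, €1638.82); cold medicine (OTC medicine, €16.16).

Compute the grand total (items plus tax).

€1997.44

Extension cord €18.82: all other goods → 7.25% → €1.36
Wireless earbuds €189.72: electronic goods → 7.25% → €13.75
Laptop €1638.82: electronic goods → 7.25% → €118.81
Cold medicine €16.16: OTC medicine, buyer-exempt → 0% → €0.00
Subtotal = €1863.52; tax = €133.92; total due = €1997.44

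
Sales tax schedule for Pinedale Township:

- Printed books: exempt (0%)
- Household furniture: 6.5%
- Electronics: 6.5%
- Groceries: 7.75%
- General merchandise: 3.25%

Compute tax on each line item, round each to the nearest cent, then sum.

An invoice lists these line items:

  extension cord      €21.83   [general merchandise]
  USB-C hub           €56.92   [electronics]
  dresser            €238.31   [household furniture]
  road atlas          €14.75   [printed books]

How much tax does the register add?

€19.90

Extension cord €21.83: general merchandise → 3.25% → €0.71
USB-C hub €56.92: electronics → 6.5% → €3.70
Dresser €238.31: household furniture → 6.5% → €15.49
Road atlas €14.75: printed books → 0% → €0.00
Total tax = €0.71 + €3.70 + €15.49 = €19.90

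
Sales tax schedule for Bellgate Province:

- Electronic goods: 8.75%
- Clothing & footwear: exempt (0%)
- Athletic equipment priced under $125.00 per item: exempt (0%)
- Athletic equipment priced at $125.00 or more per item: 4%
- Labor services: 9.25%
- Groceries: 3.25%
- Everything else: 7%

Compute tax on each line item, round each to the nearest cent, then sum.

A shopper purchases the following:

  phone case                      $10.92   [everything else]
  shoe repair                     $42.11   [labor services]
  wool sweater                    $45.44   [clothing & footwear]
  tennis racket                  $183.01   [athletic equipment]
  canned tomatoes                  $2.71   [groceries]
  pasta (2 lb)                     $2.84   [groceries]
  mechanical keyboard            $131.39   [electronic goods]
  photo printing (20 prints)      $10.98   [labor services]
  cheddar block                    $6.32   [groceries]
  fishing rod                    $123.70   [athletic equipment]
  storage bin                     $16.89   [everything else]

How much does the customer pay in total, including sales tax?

$602.38

Phone case $10.92: everything else → 7% → $0.76
Shoe repair $42.11: labor services → 9.25% → $3.90
Wool sweater $45.44: clothing & footwear → 0% → $0.00
Tennis racket $183.01: athletic equipment, $125.00 or more → 4% → $7.32
Canned tomatoes $2.71: groceries → 3.25% → $0.09
Pasta (2 lb) $2.84: groceries → 3.25% → $0.09
Mechanical keyboard $131.39: electronic goods → 8.75% → $11.50
Photo printing (20 prints) $10.98: labor services → 9.25% → $1.02
Cheddar block $6.32: groceries → 3.25% → $0.21
Fishing rod $123.70: athletic equipment, under $125.00 → 0% → $0.00
Storage bin $16.89: everything else → 7% → $1.18
Subtotal = $576.31; tax = $26.07; total due = $602.38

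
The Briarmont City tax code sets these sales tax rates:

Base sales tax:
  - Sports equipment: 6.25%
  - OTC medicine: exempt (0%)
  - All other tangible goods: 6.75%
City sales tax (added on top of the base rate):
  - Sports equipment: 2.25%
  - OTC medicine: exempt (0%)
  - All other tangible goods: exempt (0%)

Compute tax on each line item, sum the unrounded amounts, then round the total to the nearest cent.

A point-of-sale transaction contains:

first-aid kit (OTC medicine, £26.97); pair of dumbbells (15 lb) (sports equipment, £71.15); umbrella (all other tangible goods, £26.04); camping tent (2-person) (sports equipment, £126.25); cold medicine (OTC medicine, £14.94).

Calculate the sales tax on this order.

First-aid kit £26.97: OTC medicine → 0% + 0% city = 0% → £0.00
Pair of dumbbells (15 lb) £71.15: sports equipment → 6.25% + 2.25% city = 8.5% → £6.04775
Umbrella £26.04: all other tangible goods → 6.75% + 0% city = 6.75% → £1.7577
Camping tent (2-person) £126.25: sports equipment → 6.25% + 2.25% city = 8.5% → £10.73125
Cold medicine £14.94: OTC medicine → 0% + 0% city = 0% → £0.00
Unrounded tax sum = £18.5367 → £18.54

£18.54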